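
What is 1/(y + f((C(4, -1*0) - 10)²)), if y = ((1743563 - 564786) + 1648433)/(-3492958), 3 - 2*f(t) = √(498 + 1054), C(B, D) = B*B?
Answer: -8425807597466/4728074329728903 - 24401511179528*√97/4728074329728903 ≈ -0.052612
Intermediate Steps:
C(B, D) = B²
f(t) = 3/2 - 2*√97 (f(t) = 3/2 - √(498 + 1054)/2 = 3/2 - 2*√97)
y = -1413605/1746479 (y = (1178777 + 1648433)*(-1/3492958) = 2827210*(-1/3492958) = -1413605/1746479 ≈ -0.80940)
1/(y + f((C(4, -1*0) - 10)²)) = 1/(-1413605/1746479 + (3/2 - 2*√97)) = 1/(2412227/3492958 - 2*√97)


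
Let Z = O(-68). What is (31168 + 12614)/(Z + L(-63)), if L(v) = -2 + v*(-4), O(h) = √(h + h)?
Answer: 2736375/15659 - 21891*I*√34/15659 ≈ 174.75 - 8.1516*I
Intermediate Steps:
O(h) = √2*√h (O(h) = √(2*h) = √2*√h)
L(v) = -2 - 4*v
Z = 2*I*√34 (Z = √2*√(-68) = √2*(2*I*√17) = 2*I*√34 ≈ 11.662*I)
(31168 + 12614)/(Z + L(-63)) = (31168 + 12614)/(2*I*√34 + (-2 - 4*(-63))) = 43782/(2*I*√34 + (-2 + 252)) = 43782/(2*I*√34 + 250) = 43782/(250 + 2*I*√34)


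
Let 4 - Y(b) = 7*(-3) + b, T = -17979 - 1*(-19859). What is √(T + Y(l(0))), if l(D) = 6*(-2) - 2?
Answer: √1919 ≈ 43.806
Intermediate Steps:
l(D) = -14 (l(D) = -12 - 2 = -14)
T = 1880 (T = -17979 + 19859 = 1880)
Y(b) = 25 - b (Y(b) = 4 - (7*(-3) + b) = 4 - (-21 + b) = 4 + (21 - b) = 25 - b)
√(T + Y(l(0))) = √(1880 + (25 - 1*(-14))) = √(1880 + (25 + 14)) = √(1880 + 39) = √1919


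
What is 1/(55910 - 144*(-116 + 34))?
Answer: 1/67718 ≈ 1.4767e-5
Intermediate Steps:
1/(55910 - 144*(-116 + 34)) = 1/(55910 - 144*(-82)) = 1/(55910 + 11808) = 1/67718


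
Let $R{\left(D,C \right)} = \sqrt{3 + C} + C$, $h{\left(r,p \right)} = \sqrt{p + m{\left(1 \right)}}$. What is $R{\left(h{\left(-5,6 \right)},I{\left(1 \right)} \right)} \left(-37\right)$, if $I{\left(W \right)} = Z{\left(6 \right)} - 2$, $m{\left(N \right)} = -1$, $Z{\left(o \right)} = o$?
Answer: $-148 - 37 \sqrt{7} \approx -245.89$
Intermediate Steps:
$h{\left(r,p \right)} = \sqrt{-1 + p}$ ($h{\left(r,p \right)} = \sqrt{p - 1} = \sqrt{-1 + p}$)
$I{\left(W \right)} = 4$ ($I{\left(W \right)} = 6 - 2 = 4$)
$R{\left(D,C \right)} = C + \sqrt{3 + C}$
$R{\left(h{\left(-5,6 \right)},I{\left(1 \right)} \right)} \left(-37\right) = \left(4 + \sqrt{3 + 4}\right) \left(-37\right) = \left(4 + \sqrt{7}\right) \left(-37\right) = -148 - 37 \sqrt{7}$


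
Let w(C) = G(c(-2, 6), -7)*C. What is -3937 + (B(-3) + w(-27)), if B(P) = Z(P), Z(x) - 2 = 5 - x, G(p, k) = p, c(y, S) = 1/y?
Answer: -7827/2 ≈ -3913.5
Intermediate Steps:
Z(x) = 7 - x (Z(x) = 2 + (5 - x) = 7 - x)
B(P) = 7 - P
w(C) = -C/2 (w(C) = C/(-2) = -C/2)
-3937 + (B(-3) + w(-27)) = -3937 + ((7 - 1*(-3)) - ½*(-27)) = -3937 + ((7 + 3) + 27/2) = -3937 + (10 + 27/2) = -3937 + 47/2 = -7827/2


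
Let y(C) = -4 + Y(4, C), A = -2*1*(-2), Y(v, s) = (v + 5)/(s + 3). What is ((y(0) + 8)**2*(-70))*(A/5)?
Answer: -2744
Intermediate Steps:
Y(v, s) = (5 + v)/(3 + s)
A = 4 (A = -2*(-2) = 4)
y(C) = -4 + 9/(3 + C) (y(C) = -4 + (5 + 4)/(3 + C) = -4 + 9/(3 + C))
((y(0) + 8)**2*(-70))*(A/5) = (((-3 - 4*0)/(3 + 0) + 8)**2*(-70))*(4/5) = (((-3 + 0)/3 + 8)**2*(-70))*(4*(1/5)) = (((1/3)*(-3) + 8)**2*(-70))*(4/5) = ((-1 + 8)**2*(-70))*(4/5) = (7**2*(-70))*(4/5) = (49*(-70))*(4/5) = -3430*4/5 = -2744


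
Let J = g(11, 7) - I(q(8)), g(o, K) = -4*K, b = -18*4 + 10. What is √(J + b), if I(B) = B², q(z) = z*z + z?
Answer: 3*I*√586 ≈ 72.622*I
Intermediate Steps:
q(z) = z + z² (q(z) = z² + z = z + z²)
b = -62 (b = -72 + 10 = -62)
J = -5212 (J = -4*7 - (8*(1 + 8))² = -28 - (8*9)² = -28 - 1*72² = -28 - 1*5184 = -28 - 5184 = -5212)
√(J + b) = √(-5212 - 62) = √(-5274) = 3*I*√586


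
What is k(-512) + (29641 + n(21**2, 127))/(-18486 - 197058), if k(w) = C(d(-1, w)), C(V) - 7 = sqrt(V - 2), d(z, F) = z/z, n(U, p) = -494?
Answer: 1479661/215544 + I ≈ 6.8648 + 1.0*I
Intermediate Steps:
d(z, F) = 1
C(V) = 7 + sqrt(-2 + V) (C(V) = 7 + sqrt(V - 2) = 7 + sqrt(-2 + V))
k(w) = 7 + I (k(w) = 7 + sqrt(-2 + 1) = 7 + sqrt(-1) = 7 + I)
k(-512) + (29641 + n(21**2, 127))/(-18486 - 197058) = (7 + I) + (29641 - 494)/(-18486 - 197058) = (7 + I) + 29147/(-215544) = (7 + I) + 29147*(-1/215544) = (7 + I) - 29147/215544 = 1479661/215544 + I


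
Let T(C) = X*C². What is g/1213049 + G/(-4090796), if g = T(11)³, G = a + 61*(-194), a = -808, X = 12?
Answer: 6261497447491113/2481167998502 ≈ 2523.6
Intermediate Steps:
T(C) = 12*C²
G = -12642 (G = -808 + 61*(-194) = -808 - 11834 = -12642)
g = 3061257408 (g = (12*11²)³ = (12*121)³ = 1452³ = 3061257408)
g/1213049 + G/(-4090796) = 3061257408/1213049 - 12642/(-4090796) = 3061257408*(1/1213049) - 12642*(-1/4090796) = 3061257408/1213049 + 6321/2045398 = 6261497447491113/2481167998502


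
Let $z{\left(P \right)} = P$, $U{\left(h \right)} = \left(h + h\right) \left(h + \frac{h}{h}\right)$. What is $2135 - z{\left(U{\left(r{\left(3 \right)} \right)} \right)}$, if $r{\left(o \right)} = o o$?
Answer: $1955$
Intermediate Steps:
$r{\left(o \right)} = o^{2}$
$U{\left(h \right)} = 2 h \left(1 + h\right)$ ($U{\left(h \right)} = 2 h \left(h + 1\right) = 2 h \left(1 + h\right)$)
$2135 - z{\left(U{\left(r{\left(3 \right)} \right)} \right)} = 2135 - 2 \cdot 3^{2} \left(1 + 3^{2}\right) = 2135 - 2 \cdot 9 \left(1 + 9\right) = 2135 - 2 \cdot 9 \cdot 10 = 2135 - 180 = 1955$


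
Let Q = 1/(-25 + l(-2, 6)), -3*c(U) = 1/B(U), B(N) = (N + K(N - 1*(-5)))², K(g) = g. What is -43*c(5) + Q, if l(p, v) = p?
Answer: 2/75 ≈ 0.026667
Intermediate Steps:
B(N) = (5 + 2*N)² (B(N) = (N + (N - 1*(-5)))² = (N + (N + 5))² = (N + (5 + N))² = (5 + 2*N)²)
c(U) = -1/(3*(5 + 2*U)²)
Q = -1/27 (Q = 1/(-25 - 2) = 1/(-27) = -1/27 ≈ -0.037037)
-43*c(5) + Q = -(-43)/(3*(5 + 2*5)²) - 1/27 = -(-43)/(3*(5 + 10)²) - 1/27 = -(-43)/(3*15²) - 1/27 = -(-43)/(3*225) - 1/27 = -43*(-1/675) - 1/27 = 43/675 - 1/27 = 2/75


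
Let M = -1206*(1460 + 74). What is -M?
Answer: 1850004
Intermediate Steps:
M = -1850004 (M = -1206*1534 = -1850004)
-M = -1*(-1850004) = 1850004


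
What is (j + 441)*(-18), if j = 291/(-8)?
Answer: -29133/4 ≈ -7283.3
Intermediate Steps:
j = -291/8 (j = 291*(-⅛) = -291/8 ≈ -36.375)
(j + 441)*(-18) = (-291/8 + 441)*(-18) = (3237/8)*(-18) = -29133/4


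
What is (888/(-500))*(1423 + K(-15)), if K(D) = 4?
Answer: -316794/125 ≈ -2534.4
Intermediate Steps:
(888/(-500))*(1423 + K(-15)) = (888/(-500))*(1423 + 4) = (888*(-1/500))*1427 = -222/125*1427 = -316794/125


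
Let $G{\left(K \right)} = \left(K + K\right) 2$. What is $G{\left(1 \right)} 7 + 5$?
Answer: $33$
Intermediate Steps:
$G{\left(K \right)} = 4 K$ ($G{\left(K \right)} = 2 K 2 = 4 K$)
$G{\left(1 \right)} 7 + 5 = 4 \cdot 1 \cdot 7 + 5 = 4 \cdot 7 + 5 = 28 + 5 = 33$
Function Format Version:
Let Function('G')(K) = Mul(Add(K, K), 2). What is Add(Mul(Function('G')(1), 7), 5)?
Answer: 33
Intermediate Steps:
Function('G')(K) = Mul(4, K) (Function('G')(K) = Mul(Mul(2, K), 2) = Mul(4, K))
Add(Mul(Function('G')(1), 7), 5) = Add(Mul(Mul(4, 1), 7), 5) = Add(Mul(4, 7), 5) = Add(28, 5) = 33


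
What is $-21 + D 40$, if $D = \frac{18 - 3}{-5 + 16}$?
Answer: $\frac{369}{11} \approx 33.545$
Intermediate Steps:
$D = \frac{15}{11} \approx 1.3636$
$-21 + D 40 = -21 + \frac{15}{11} \cdot 40 = -21 + \frac{600}{11} = \frac{369}{11}$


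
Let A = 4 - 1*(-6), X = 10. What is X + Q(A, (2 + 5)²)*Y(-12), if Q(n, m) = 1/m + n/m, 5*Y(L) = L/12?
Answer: 2439/245 ≈ 9.9551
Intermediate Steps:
A = 10 (A = 4 + 6 = 10)
Y(L) = L/60 (Y(L) = (L/12)/5 = L/60)
Q(n, m) = 1/m + n/m
X + Q(A, (2 + 5)²)*Y(-12) = 10 + ((1 + 10)/((2 + 5)²))*((1/60)*(-12)) = 10 + (11/7²)*(-⅕) = 10 + (11/49)*(-⅕) = 10 - 11/245 = 2439/245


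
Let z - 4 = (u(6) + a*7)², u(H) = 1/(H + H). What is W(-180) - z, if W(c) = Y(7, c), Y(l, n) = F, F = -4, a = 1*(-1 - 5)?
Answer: -254161/144 ≈ -1765.0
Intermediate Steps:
a = -6 (a = 1*(-6) = -6)
Y(l, n) = -4
W(c) = -4
u(H) = 1/(2*H)
z = 253585/144 (z = 4 + ((½)/6 - 6*7)² = 4 + ((½)*(⅙) - 42)² = 4 + (1/12 - 42)² = 4 + (-503/12)² = 4 + 253009/144 = 253585/144 ≈ 1761.0)
W(-180) - z = -4 - 1*253585/144 = -4 - 253585/144 = -254161/144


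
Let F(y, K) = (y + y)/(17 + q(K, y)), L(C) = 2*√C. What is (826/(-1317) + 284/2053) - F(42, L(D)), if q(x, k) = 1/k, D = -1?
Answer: -10484061178/1933217715 ≈ -5.4231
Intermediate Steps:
F(y, K) = 2*y/(17 + 1/y) (F(y, K) = (y + y)/(17 + 1/y) = (2*y)/(17 + 1/y) = 2*y/(17 + 1/y))
(826/(-1317) + 284/2053) - F(42, L(D)) = (826/(-1317) + 284/2053) - 2*42²/(1 + 17*42) = (826*(-1/1317) + 284*(1/2053)) - 2*1764/(1 + 714) = (-826/1317 + 284/2053) - 2*1764/715 = -1321750/2703801 - 2*1764/715 = -1321750/2703801 - 1*3528/715 = -1321750/2703801 - 3528/715 = -10484061178/1933217715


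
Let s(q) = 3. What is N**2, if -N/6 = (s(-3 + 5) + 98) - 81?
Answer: 14400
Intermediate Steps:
N = -120 (N = -6*((3 + 98) - 81) = -6*(101 - 81) = -6*20 = -120)
N**2 = (-120)**2 = 14400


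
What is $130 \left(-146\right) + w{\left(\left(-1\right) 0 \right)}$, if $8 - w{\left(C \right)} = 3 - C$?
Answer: $-18975$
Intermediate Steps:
$w{\left(C \right)} = 5 + C$ ($w{\left(C \right)} = 8 - \left(3 - C\right) = 8 + \left(-3 + C\right) = 5 + C$)
$130 \left(-146\right) + w{\left(\left(-1\right) 0 \right)} = 130 \left(-146\right) + \left(5 - 0\right) = -18980 + \left(5 + 0\right) = -18980 + 5 = -18975$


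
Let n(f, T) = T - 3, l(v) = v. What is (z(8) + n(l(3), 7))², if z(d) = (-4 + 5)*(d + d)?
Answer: 400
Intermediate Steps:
z(d) = 2*d (z(d) = 1*(2*d) = 2*d)
n(f, T) = -3 + T
(z(8) + n(l(3), 7))² = (2*8 + (-3 + 7))² = (16 + 4)² = 20² = 400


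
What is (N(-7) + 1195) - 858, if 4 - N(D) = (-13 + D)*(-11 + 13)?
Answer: 381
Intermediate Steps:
N(D) = 30 - 2*D (N(D) = 4 - (-13 + D)*(-11 + 13) = 4 - (-13 + D)*2 = 4 - (-26 + 2*D) = 4 + (26 - 2*D) = 30 - 2*D)
(N(-7) + 1195) - 858 = ((30 - 2*(-7)) + 1195) - 858 = ((30 + 14) + 1195) - 858 = (44 + 1195) - 858 = 1239 - 858 = 381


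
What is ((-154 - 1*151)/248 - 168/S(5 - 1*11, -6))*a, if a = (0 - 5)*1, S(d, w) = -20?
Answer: -8891/248 ≈ -35.851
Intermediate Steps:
a = -5 (a = -5*1 = -5)
((-154 - 1*151)/248 - 168/S(5 - 1*11, -6))*a = ((-154 - 1*151)/248 - 168/(-20))*(-5) = ((-154 - 151)*(1/248) - 168*(-1/20))*(-5) = (-305*1/248 + 42/5)*(-5) = (-305/248 + 42/5)*(-5) = (8891/1240)*(-5) = -8891/248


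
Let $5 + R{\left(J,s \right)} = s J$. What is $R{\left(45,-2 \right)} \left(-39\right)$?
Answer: $3705$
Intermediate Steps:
$R{\left(J,s \right)} = -5 + J s$ ($R{\left(J,s \right)} = -5 + s J = -5 + J s$)
$R{\left(45,-2 \right)} \left(-39\right) = \left(-5 + 45 \left(-2\right)\right) \left(-39\right) = \left(-5 - 90\right) \left(-39\right) = \left(-95\right) \left(-39\right) = 3705$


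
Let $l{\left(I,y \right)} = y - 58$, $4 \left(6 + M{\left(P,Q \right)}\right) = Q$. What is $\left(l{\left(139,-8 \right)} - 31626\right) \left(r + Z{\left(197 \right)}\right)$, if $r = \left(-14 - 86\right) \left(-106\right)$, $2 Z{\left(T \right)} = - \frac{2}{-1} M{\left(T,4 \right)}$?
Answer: $-335776740$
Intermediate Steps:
$M{\left(P,Q \right)} = -6 + \frac{Q}{4}$
$l{\left(I,y \right)} = -58 + y$ ($l{\left(I,y \right)} = y - 58 = -58 + y$)
$Z{\left(T \right)} = -5$ ($Z{\left(T \right)} = \frac{- \frac{2}{-1} \left(-6 + \frac{1}{4} \cdot 4\right)}{2} = \frac{\left(-2\right) \left(-1\right) \left(-6 + 1\right)}{2} = \frac{2 \left(-5\right)}{2} = \frac{1}{2} \left(-10\right) = -5$)
$r = 10600$ ($r = \left(-100\right) \left(-106\right) = 10600$)
$\left(l{\left(139,-8 \right)} - 31626\right) \left(r + Z{\left(197 \right)}\right) = \left(\left(-58 - 8\right) - 31626\right) \left(10600 - 5\right) = \left(-66 - 31626\right) 10595 = \left(-31692\right) 10595 = -335776740$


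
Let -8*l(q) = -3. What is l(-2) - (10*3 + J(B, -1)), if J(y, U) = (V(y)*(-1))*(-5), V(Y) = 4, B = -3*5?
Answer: -397/8 ≈ -49.625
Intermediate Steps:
B = -15
l(q) = 3/8 (l(q) = -1/8*(-3) = 3/8)
J(y, U) = 20 (J(y, U) = (4*(-1))*(-5) = -4*(-5) = 20)
l(-2) - (10*3 + J(B, -1)) = 3/8 - (10*3 + 20) = 3/8 - (30 + 20) = 3/8 - 1*50 = 3/8 - 50 = -397/8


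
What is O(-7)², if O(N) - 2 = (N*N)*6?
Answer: 87616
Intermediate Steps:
O(N) = 2 + 6*N² (O(N) = 2 + (N*N)*6 = 2 + N²*6 = 2 + 6*N²)
O(-7)² = (2 + 6*(-7)²)² = (2 + 6*49)² = (2 + 294)² = 296² = 87616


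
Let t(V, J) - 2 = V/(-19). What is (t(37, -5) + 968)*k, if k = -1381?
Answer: -25400733/19 ≈ -1.3369e+6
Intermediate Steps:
t(V, J) = 2 - V/19 (t(V, J) = 2 + V/(-19) = 2 + V*(-1/19) = 2 - V/19)
(t(37, -5) + 968)*k = ((2 - 1/19*37) + 968)*(-1381) = ((2 - 37/19) + 968)*(-1381) = (1/19 + 968)*(-1381) = (18393/19)*(-1381) = -25400733/19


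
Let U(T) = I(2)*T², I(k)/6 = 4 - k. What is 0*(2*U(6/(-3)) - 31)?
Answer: 0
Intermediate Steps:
I(k) = 24 - 6*k (I(k) = 6*(4 - k) = 24 - 6*k)
U(T) = 12*T² (U(T) = (24 - 6*2)*T² = (24 - 12)*T² = 12*T²)
0*(2*U(6/(-3)) - 31) = 0*(2*(12*(6/(-3))²) - 31) = 0*(2*(12*(6*(-⅓))²) - 31) = 0*(2*(12*(-2)²) - 31) = 0*(2*(12*4) - 31) = 0*(2*48 - 31) = 0*(96 - 31) = 0*65 = 0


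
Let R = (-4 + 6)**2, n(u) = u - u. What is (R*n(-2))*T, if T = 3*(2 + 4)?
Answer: 0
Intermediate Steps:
n(u) = 0
T = 18 (T = 3*6 = 18)
R = 4 (R = 2**2 = 4)
(R*n(-2))*T = (4*0)*18 = 0*18 = 0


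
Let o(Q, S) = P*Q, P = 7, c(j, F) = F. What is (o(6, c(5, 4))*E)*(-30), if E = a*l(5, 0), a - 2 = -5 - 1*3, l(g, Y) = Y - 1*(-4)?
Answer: 30240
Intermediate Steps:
l(g, Y) = 4 + Y (l(g, Y) = Y + 4 = 4 + Y)
a = -6 (a = 2 + (-5 - 1*3) = 2 + (-5 - 3) = 2 - 8 = -6)
o(Q, S) = 7*Q
E = -24 (E = -6*(4 + 0) = -6*4 = -24)
(o(6, c(5, 4))*E)*(-30) = ((7*6)*(-24))*(-30) = (42*(-24))*(-30) = -1008*(-30) = 30240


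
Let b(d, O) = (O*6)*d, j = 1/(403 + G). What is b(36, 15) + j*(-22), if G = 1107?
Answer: 2446189/755 ≈ 3240.0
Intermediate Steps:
j = 1/1510 (j = 1/(403 + 1107) = 1/1510 ≈ 0.00066225)
b(d, O) = 6*O*d (b(d, O) = (6*O)*d = 6*O*d)
b(36, 15) + j*(-22) = 6*15*36 + (1/1510)*(-22) = 3240 - 11/755 = 2446189/755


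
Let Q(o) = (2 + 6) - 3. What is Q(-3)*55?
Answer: 275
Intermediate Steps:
Q(o) = 5 (Q(o) = 8 - 3 = 5)
Q(-3)*55 = 5*55 = 275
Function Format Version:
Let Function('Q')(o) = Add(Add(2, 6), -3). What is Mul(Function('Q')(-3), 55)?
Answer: 275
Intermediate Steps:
Function('Q')(o) = 5 (Function('Q')(o) = Add(8, -3) = 5)
Mul(Function('Q')(-3), 55) = Mul(5, 55) = 275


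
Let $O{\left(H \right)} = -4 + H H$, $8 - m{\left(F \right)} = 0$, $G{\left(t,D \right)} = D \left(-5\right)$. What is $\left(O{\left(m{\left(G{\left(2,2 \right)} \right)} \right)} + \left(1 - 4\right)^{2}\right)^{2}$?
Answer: $4761$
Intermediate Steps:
$G{\left(t,D \right)} = - 5 D$
$m{\left(F \right)} = 8$ ($m{\left(F \right)} = 8 - 0 = 8 + 0 = 8$)
$O{\left(H \right)} = -4 + H^{2}$
$\left(O{\left(m{\left(G{\left(2,2 \right)} \right)} \right)} + \left(1 - 4\right)^{2}\right)^{2} = \left(\left(-4 + 8^{2}\right) + \left(1 - 4\right)^{2}\right)^{2} = \left(\left(-4 + 64\right) + \left(-3\right)^{2}\right)^{2} = \left(60 + 9\right)^{2} = 69^{2} = 4761$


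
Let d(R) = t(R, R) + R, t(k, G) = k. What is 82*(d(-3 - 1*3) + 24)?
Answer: 984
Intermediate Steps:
d(R) = 2*R (d(R) = R + R = 2*R)
82*(d(-3 - 1*3) + 24) = 82*(2*(-3 - 1*3) + 24) = 82*(2*(-3 - 3) + 24) = 82*(2*(-6) + 24) = 82*(-12 + 24) = 82*12 = 984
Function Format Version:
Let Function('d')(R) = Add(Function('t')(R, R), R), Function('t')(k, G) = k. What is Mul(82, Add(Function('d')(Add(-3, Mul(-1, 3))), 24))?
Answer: 984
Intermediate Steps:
Function('d')(R) = Mul(2, R) (Function('d')(R) = Add(R, R) = Mul(2, R))
Mul(82, Add(Function('d')(Add(-3, Mul(-1, 3))), 24)) = Mul(82, Add(Mul(2, Add(-3, Mul(-1, 3))), 24)) = Mul(82, Add(Mul(2, Add(-3, -3)), 24)) = Mul(82, Add(Mul(2, -6), 24)) = Mul(82, Add(-12, 24)) = Mul(82, 12) = 984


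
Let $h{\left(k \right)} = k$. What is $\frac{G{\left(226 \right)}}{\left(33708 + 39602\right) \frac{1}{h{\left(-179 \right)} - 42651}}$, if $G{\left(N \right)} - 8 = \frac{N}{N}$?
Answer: $- \frac{38547}{7331} \approx -5.2581$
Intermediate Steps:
$G{\left(N \right)} = 9$ ($G{\left(N \right)} = 8 + \frac{N}{N} = 8 + 1 = 9$)
$\frac{G{\left(226 \right)}}{\left(33708 + 39602\right) \frac{1}{h{\left(-179 \right)} - 42651}} = \frac{9}{\left(33708 + 39602\right) \frac{1}{-179 - 42651}} = \frac{9}{73310 \frac{1}{-42830}} = \frac{9}{73310 \left(- \frac{1}{42830}\right)} = \frac{9}{- \frac{7331}{4283}} = 9 \left(- \frac{4283}{7331}\right) = - \frac{38547}{7331}$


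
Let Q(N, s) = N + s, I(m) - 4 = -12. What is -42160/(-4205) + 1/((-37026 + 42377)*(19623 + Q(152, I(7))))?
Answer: 891879766585/88955275497 ≈ 10.026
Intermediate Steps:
I(m) = -8 (I(m) = 4 - 12 = -8)
-42160/(-4205) + 1/((-37026 + 42377)*(19623 + Q(152, I(7)))) = -42160/(-4205) + 1/((-37026 + 42377)*(19623 + (152 - 8))) = -42160*(-1/4205) + 1/(5351*(19623 + 144)) = 8432/841 + (1/5351)/19767 = 8432/841 + (1/5351)*(1/19767) = 8432/841 + 1/105773217 = 891879766585/88955275497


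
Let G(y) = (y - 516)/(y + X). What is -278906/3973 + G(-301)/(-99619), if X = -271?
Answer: -15892643903549/226389756164 ≈ -70.200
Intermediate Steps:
G(y) = (-516 + y)/(-271 + y) (G(y) = (y - 516)/(y - 271) = (-516 + y)/(-271 + y))
-278906/3973 + G(-301)/(-99619) = -278906/3973 + ((-516 - 301)/(-271 - 301))/(-99619) = -278906*1/3973 + (-817/(-572))*(-1/99619) = -278906/3973 - 1/572*(-817)*(-1/99619) = -278906/3973 + (817/572)*(-1/99619) = -278906/3973 - 817/56982068 = -15892643903549/226389756164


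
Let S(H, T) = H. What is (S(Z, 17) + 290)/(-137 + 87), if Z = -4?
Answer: -143/25 ≈ -5.7200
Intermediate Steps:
(S(Z, 17) + 290)/(-137 + 87) = (-4 + 290)/(-137 + 87) = 286/(-50) = 286*(-1/50) = -143/25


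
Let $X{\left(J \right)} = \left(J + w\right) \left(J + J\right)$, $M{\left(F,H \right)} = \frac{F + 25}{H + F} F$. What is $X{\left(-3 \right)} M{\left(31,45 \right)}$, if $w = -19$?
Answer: $\frac{57288}{19} \approx 3015.2$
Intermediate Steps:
$M{\left(F,H \right)} = \frac{F \left(25 + F\right)}{F + H}$ ($M{\left(F,H \right)} = \frac{25 + F}{F + H} F = \frac{F \left(25 + F\right)}{F + H}$)
$X{\left(J \right)} = 2 J \left(-19 + J\right)$ ($X{\left(J \right)} = \left(J - 19\right) \left(J + J\right) = \left(-19 + J\right) 2 J = 2 J \left(-19 + J\right)$)
$X{\left(-3 \right)} M{\left(31,45 \right)} = 2 \left(-3\right) \left(-19 - 3\right) \frac{31 \left(25 + 31\right)}{31 + 45} = 2 \left(-3\right) \left(-22\right) 31 \cdot \frac{1}{76} \cdot 56 = 132 \cdot 31 \cdot \frac{1}{76} \cdot 56 = 132 \cdot \frac{434}{19} = \frac{57288}{19}$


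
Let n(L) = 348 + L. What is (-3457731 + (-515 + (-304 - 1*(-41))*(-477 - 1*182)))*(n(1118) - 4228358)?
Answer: 13885040110668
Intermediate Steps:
(-3457731 + (-515 + (-304 - 1*(-41))*(-477 - 1*182)))*(n(1118) - 4228358) = (-3457731 + (-515 + (-304 - 1*(-41))*(-477 - 1*182)))*((348 + 1118) - 4228358) = (-3457731 + (-515 + (-304 + 41)*(-477 - 182)))*(1466 - 4228358) = (-3457731 + (-515 - 263*(-659)))*(-4226892) = (-3457731 + (-515 + 173317))*(-4226892) = (-3457731 + 172802)*(-4226892) = -3284929*(-4226892) = 13885040110668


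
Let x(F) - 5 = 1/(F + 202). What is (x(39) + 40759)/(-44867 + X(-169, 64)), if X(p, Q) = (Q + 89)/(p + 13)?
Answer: -102170900/112457107 ≈ -0.90853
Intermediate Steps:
x(F) = 5 + 1/(202 + F) (x(F) = 5 + 1/(F + 202) = 5 + 1/(202 + F))
X(p, Q) = (89 + Q)/(13 + p)
(x(39) + 40759)/(-44867 + X(-169, 64)) = ((1011 + 5*39)/(202 + 39) + 40759)/(-44867 + (89 + 64)/(13 - 169)) = ((1011 + 195)/241 + 40759)/(-44867 + 153/(-156)) = ((1/241)*1206 + 40759)/(-44867 - 1/156*153) = (1206/241 + 40759)/(-44867 - 51/52) = 9824125/(241*(-2333135/52)) = (9824125/241)*(-52/2333135) = -102170900/112457107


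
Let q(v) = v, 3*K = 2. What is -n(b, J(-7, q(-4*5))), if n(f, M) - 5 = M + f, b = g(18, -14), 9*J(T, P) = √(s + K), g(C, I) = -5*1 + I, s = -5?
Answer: 14 - I*√39/27 ≈ 14.0 - 0.2313*I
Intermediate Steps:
K = ⅔ (K = (⅓)*2 = ⅔ ≈ 0.66667)
g(C, I) = -5 + I
J(T, P) = I*√39/27 (J(T, P) = √(-5 + ⅔)/9 = √(-13/3)/9 = (I*√39/3)/9 = I*√39/27)
b = -19 (b = -5 - 14 = -19)
n(f, M) = 5 + M + f (n(f, M) = 5 + (M + f) = 5 + M + f)
-n(b, J(-7, q(-4*5))) = -(5 + I*√39/27 - 19) = -(-14 + I*√39/27) = 14 - I*√39/27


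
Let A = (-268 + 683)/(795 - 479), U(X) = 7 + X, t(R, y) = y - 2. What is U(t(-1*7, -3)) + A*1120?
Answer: 116358/79 ≈ 1472.9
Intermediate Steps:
t(R, y) = -2 + y
A = 415/316 ≈ 1.3133
U(t(-1*7, -3)) + A*1120 = (7 + (-2 - 3)) + (415/316)*1120 = (7 - 5) + 116200/79 = 2 + 116200/79 = 116358/79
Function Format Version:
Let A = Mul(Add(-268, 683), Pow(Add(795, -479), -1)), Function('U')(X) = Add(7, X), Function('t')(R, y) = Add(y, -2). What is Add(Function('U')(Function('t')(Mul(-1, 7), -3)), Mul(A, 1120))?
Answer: Rational(116358, 79) ≈ 1472.9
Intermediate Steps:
Function('t')(R, y) = Add(-2, y)
A = Rational(415, 316) (A = Mul(415, Pow(316, -1)) = Mul(415, Rational(1, 316)) = Rational(415, 316) ≈ 1.3133)
Add(Function('U')(Function('t')(Mul(-1, 7), -3)), Mul(A, 1120)) = Add(Add(7, Add(-2, -3)), Mul(Rational(415, 316), 1120)) = Add(Add(7, -5), Rational(116200, 79)) = Add(2, Rational(116200, 79)) = Rational(116358, 79)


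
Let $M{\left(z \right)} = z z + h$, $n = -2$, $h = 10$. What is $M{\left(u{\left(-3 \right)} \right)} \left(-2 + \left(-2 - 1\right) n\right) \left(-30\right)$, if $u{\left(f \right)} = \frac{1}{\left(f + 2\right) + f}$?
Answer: $- \frac{2415}{2} \approx -1207.5$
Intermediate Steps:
$u{\left(f \right)} = \frac{1}{2 + 2 f}$ ($u{\left(f \right)} = \frac{1}{\left(2 + f\right) + f} = \frac{1}{2 + 2 f}$)
$M{\left(z \right)} = 10 + z^{2}$ ($M{\left(z \right)} = z z + 10 = z^{2} + 10 = 10 + z^{2}$)
$M{\left(u{\left(-3 \right)} \right)} \left(-2 + \left(-2 - 1\right) n\right) \left(-30\right) = \left(10 + \left(\frac{1}{2 \left(1 - 3\right)}\right)^{2}\right) \left(-2 + \left(-2 - 1\right) \left(-2\right)\right) \left(-30\right) = \left(10 + \left(\frac{1}{2 \left(-2\right)}\right)^{2}\right) \left(-2 + \left(-2 - 1\right) \left(-2\right)\right) \left(-30\right) = \left(10 + \left(\frac{1}{2} \left(- \frac{1}{2}\right)\right)^{2}\right) \left(-2 - -6\right) \left(-30\right) = \left(10 + \left(- \frac{1}{4}\right)^{2}\right) \left(-2 + 6\right) \left(-30\right) = \left(10 + \frac{1}{16}\right) 4 \left(-30\right) = \frac{161}{16} \cdot 4 \left(-30\right) = \frac{161}{4} \left(-30\right) = - \frac{2415}{2}$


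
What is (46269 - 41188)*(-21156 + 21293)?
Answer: 696097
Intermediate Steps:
(46269 - 41188)*(-21156 + 21293) = 5081*137 = 696097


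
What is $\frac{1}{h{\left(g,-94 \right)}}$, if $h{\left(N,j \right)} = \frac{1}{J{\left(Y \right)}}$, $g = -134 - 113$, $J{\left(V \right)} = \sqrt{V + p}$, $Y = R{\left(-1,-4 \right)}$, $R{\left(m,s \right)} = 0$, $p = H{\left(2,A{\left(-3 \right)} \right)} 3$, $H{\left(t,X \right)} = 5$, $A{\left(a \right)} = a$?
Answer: $\sqrt{15} \approx 3.873$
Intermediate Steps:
$p = 15$ ($p = 5 \cdot 3 = 15$)
$Y = 0$
$J{\left(V \right)} = \sqrt{15 + V}$ ($J{\left(V \right)} = \sqrt{V + 15} = \sqrt{15 + V}$)
$g = -247$
$h{\left(N,j \right)} = \frac{\sqrt{15}}{15}$ ($h{\left(N,j \right)} = \frac{1}{\sqrt{15 + 0}} = \frac{1}{\sqrt{15}} = \frac{\sqrt{15}}{15}$)
$\frac{1}{h{\left(g,-94 \right)}} = \frac{1}{\frac{1}{15} \sqrt{15}} = \sqrt{15}$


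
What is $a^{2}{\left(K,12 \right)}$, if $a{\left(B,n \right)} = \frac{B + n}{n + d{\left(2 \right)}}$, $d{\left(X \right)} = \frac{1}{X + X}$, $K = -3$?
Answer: $\frac{1296}{2401} \approx 0.53977$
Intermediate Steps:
$d{\left(X \right)} = \frac{1}{2 X}$
$a{\left(B,n \right)} = \frac{B + n}{\frac{1}{4} + n}$ ($a{\left(B,n \right)} = \frac{B + n}{n + \frac{1}{2 \cdot 2}} = \frac{B + n}{n + \frac{1}{2} \cdot \frac{1}{2}} = \frac{B + n}{n + \frac{1}{4}} = \frac{B + n}{\frac{1}{4} + n}$)
$a^{2}{\left(K,12 \right)} = \left(\frac{4 \left(-3 + 12\right)}{1 + 4 \cdot 12}\right)^{2} = \left(4 \frac{1}{1 + 48} \cdot 9\right)^{2} = \left(4 \cdot \frac{1}{49} \cdot 9\right)^{2} = \left(\frac{36}{49}\right)^{2} = \frac{1296}{2401}$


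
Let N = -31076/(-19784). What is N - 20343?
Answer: -100608709/4946 ≈ -20341.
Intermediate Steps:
N = 7769/4946 (N = -31076*(-1/19784) = 7769/4946 ≈ 1.5708)
N - 20343 = 7769/4946 - 20343 = -100608709/4946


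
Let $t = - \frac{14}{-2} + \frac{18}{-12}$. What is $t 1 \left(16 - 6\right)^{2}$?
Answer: $550$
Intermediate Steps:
$t = \frac{11}{2}$ ($t = \left(-14\right) \left(- \frac{1}{2}\right) + 18 \left(- \frac{1}{12}\right) = 7 - \frac{3}{2} = \frac{11}{2} \approx 5.5$)
$t 1 \left(16 - 6\right)^{2} = \frac{11}{2} \cdot 1 \left(16 - 6\right)^{2} = \frac{11 \cdot 10^{2}}{2} = \frac{11}{2} \cdot 100 = 550$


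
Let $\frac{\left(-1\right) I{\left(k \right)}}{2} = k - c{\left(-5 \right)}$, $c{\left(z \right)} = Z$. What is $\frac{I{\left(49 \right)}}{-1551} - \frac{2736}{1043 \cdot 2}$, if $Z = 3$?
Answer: $- \frac{2025812}{1617693} \approx -1.2523$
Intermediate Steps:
$c{\left(z \right)} = 3$
$I{\left(k \right)} = 6 - 2 k$ ($I{\left(k \right)} = - 2 \left(k - 3\right) = - 2 \left(-3 + k\right) = 6 - 2 k$)
$\frac{I{\left(49 \right)}}{-1551} - \frac{2736}{1043 \cdot 2} = \frac{6 - 98}{-1551} - \frac{2736}{1043 \cdot 2} = \left(6 - 98\right) \left(- \frac{1}{1551}\right) - \frac{2736}{2086} = \left(-92\right) \left(- \frac{1}{1551}\right) - \frac{1368}{1043} = \frac{92}{1551} - \frac{1368}{1043} = - \frac{2025812}{1617693}$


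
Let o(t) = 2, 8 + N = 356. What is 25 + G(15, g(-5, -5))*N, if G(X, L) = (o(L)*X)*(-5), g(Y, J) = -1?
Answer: -52175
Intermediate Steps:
N = 348 (N = -8 + 356 = 348)
G(X, L) = -10*X (G(X, L) = (2*X)*(-5) = -10*X)
25 + G(15, g(-5, -5))*N = 25 - 10*15*348 = 25 - 150*348 = 25 - 52200 = -52175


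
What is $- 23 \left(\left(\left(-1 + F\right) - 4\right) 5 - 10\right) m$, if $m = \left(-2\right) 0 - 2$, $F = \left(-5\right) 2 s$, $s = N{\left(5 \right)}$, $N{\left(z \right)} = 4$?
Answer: $-10810$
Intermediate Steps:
$s = 4$
$F = -40$ ($F = \left(-5\right) 2 \cdot 4 = \left(-10\right) 4 = -40$)
$m = -2$ ($m = 0 - 2 = -2$)
$- 23 \left(\left(\left(-1 + F\right) - 4\right) 5 - 10\right) m = - 23 \left(\left(\left(-1 - 40\right) - 4\right) 5 - 10\right) \left(-2\right) = - 23 \left(\left(-41 - 4\right) 5 - 10\right) \left(-2\right) = - 23 \left(\left(-45\right) 5 - 10\right) \left(-2\right) = - 23 \left(-225 - 10\right) \left(-2\right) = \left(-23\right) \left(-235\right) \left(-2\right) = 5405 \left(-2\right) = -10810$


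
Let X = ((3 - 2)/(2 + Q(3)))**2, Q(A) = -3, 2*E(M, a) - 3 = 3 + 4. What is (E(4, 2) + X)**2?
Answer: 36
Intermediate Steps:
E(M, a) = 5 (E(M, a) = 3/2 + (3 + 4)/2 = 3/2 + (1/2)*7 = 3/2 + 7/2 = 5)
X = 1 (X = ((3 - 2)/(2 - 3))**2 = (1/(-1))**2 = (1*(-1))**2 = (-1)**2 = 1)
(E(4, 2) + X)**2 = (5 + 1)**2 = 6**2 = 36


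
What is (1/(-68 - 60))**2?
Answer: 1/16384 ≈ 6.1035e-5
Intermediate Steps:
(1/(-68 - 60))**2 = (1/(-128))**2 = (-1/128)**2 = 1/16384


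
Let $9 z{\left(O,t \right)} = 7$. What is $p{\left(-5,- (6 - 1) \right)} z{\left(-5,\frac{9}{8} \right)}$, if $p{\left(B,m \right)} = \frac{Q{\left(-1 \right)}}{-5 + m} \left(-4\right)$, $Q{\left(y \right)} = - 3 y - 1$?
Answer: $\frac{28}{45} \approx 0.62222$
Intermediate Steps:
$Q{\left(y \right)} = -1 - 3 y$
$z{\left(O,t \right)} = \frac{7}{9}$ ($z{\left(O,t \right)} = \frac{1}{9} \cdot 7 = \frac{7}{9}$)
$p{\left(B,m \right)} = - \frac{8}{-5 + m}$ ($p{\left(B,m \right)} = \frac{-1 - -3}{-5 + m} \left(-4\right) = \frac{-1 + 3}{-5 + m} \left(-4\right) = \frac{2}{-5 + m} \left(-4\right) = - \frac{8}{-5 + m}$)
$p{\left(-5,- (6 - 1) \right)} z{\left(-5,\frac{9}{8} \right)} = - \frac{8}{-5 - \left(6 - 1\right)} \frac{7}{9} = - \frac{8}{-5 - 5} \cdot \frac{7}{9} = - \frac{8}{-10} \cdot \frac{7}{9} = \left(-8\right) \left(- \frac{1}{10}\right) \frac{7}{9} = \frac{4}{5} \cdot \frac{7}{9} = \frac{28}{45}$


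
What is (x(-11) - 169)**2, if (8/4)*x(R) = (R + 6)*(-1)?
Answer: 110889/4 ≈ 27722.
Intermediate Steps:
x(R) = -3 - R/2 (x(R) = ((R + 6)*(-1))/2 = ((6 + R)*(-1))/2 = (-6 - R)/2 = -3 - R/2)
(x(-11) - 169)**2 = ((-3 - 1/2*(-11)) - 169)**2 = ((-3 + 11/2) - 169)**2 = (5/2 - 169)**2 = (-333/2)**2 = 110889/4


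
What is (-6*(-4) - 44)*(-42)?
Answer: 840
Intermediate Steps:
(-6*(-4) - 44)*(-42) = (24 - 44)*(-42) = -20*(-42) = 840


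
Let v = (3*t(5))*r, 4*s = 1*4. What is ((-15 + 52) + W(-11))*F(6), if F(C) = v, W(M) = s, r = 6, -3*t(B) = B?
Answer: -1140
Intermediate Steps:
t(B) = -B/3
s = 1 (s = (1*4)/4 = (¼)*4 = 1)
v = -30 (v = (3*(-⅓*5))*6 = (3*(-5/3))*6 = -5*6 = -30)
W(M) = 1
F(C) = -30
((-15 + 52) + W(-11))*F(6) = ((-15 + 52) + 1)*(-30) = (37 + 1)*(-30) = 38*(-30) = -1140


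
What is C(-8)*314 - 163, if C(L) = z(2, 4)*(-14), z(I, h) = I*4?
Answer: -35331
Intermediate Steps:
z(I, h) = 4*I
C(L) = -112 (C(L) = (4*2)*(-14) = 8*(-14) = -112)
C(-8)*314 - 163 = -112*314 - 163 = -35168 - 163 = -35331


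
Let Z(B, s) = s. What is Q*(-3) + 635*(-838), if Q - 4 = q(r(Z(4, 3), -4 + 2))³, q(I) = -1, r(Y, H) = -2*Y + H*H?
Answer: -532139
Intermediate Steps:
r(Y, H) = H² - 2*Y (r(Y, H) = -2*Y + H² = H² - 2*Y)
Q = 3 (Q = 4 + (-1)³ = 4 - 1 = 3)
Q*(-3) + 635*(-838) = 3*(-3) + 635*(-838) = -9 - 532130 = -532139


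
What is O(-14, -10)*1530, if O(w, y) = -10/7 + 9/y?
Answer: -24939/7 ≈ -3562.7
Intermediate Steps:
O(w, y) = -10/7 + 9/y (O(w, y) = -10*1/7 + 9/y = -10/7 + 9/y)
O(-14, -10)*1530 = (-10/7 + 9/(-10))*1530 = (-10/7 + 9*(-1/10))*1530 = (-10/7 - 9/10)*1530 = -163/70*1530 = -24939/7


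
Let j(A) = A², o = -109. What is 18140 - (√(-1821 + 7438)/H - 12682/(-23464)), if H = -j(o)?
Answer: 212812139/11732 + √5617/11881 ≈ 18139.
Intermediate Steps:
H = -11881 (H = -1*(-109)² = -1*11881 = -11881)
18140 - (√(-1821 + 7438)/H - 12682/(-23464)) = 18140 - (√(-1821 + 7438)/(-11881) - 12682/(-23464)) = 18140 - (√5617*(-1/11881) - 12682*(-1/23464)) = 18140 - (-√5617/11881 + 6341/11732) = 18140 - (6341/11732 - √5617/11881) = 18140 + (-6341/11732 + √5617/11881) = 212812139/11732 + √5617/11881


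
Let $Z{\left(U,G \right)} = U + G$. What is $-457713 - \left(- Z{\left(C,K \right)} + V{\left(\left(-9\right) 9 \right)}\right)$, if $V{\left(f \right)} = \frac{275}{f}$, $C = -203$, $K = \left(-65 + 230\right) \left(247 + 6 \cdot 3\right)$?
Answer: $- \frac{33549196}{81} \approx -4.1419 \cdot 10^{5}$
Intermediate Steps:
$K = 43725$ ($K = 165 \left(247 + 18\right) = 165 \cdot 265 = 43725$)
$Z{\left(U,G \right)} = G + U$
$-457713 - \left(- Z{\left(C,K \right)} + V{\left(\left(-9\right) 9 \right)}\right) = -457713 + \left(\left(43725 - 203\right) - \frac{275}{\left(-9\right) 9}\right) = -457713 + \left(43522 - \frac{275}{-81}\right) = -457713 + \left(43522 - 275 \left(- \frac{1}{81}\right)\right) = -457713 + \left(43522 - - \frac{275}{81}\right) = -457713 + \left(43522 + \frac{275}{81}\right) = -457713 + \frac{3525557}{81} = - \frac{33549196}{81}$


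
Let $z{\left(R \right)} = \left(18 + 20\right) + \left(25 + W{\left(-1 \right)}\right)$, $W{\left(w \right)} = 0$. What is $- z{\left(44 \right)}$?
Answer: $-63$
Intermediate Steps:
$z{\left(R \right)} = 63$ ($z{\left(R \right)} = \left(18 + 20\right) + \left(25 + 0\right) = 38 + 25 = 63$)
$- z{\left(44 \right)} = \left(-1\right) 63 = -63$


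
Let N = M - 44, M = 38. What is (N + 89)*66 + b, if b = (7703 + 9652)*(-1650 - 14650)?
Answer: -282881022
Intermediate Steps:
b = -282886500 (b = 17355*(-16300) = -282886500)
N = -6 (N = 38 - 44 = -6)
(N + 89)*66 + b = (-6 + 89)*66 - 282886500 = 83*66 - 282886500 = 5478 - 282886500 = -282881022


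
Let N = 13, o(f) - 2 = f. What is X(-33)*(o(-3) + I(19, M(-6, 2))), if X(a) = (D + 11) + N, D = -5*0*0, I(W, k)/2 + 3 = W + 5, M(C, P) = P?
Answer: 984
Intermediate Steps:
I(W, k) = 4 + 2*W (I(W, k) = -6 + 2*(W + 5) = -6 + 2*(5 + W) = -6 + (10 + 2*W) = 4 + 2*W)
o(f) = 2 + f
D = 0 (D = 0*0 = 0)
X(a) = 24 (X(a) = (0 + 11) + 13 = 11 + 13 = 24)
X(-33)*(o(-3) + I(19, M(-6, 2))) = 24*((2 - 3) + (4 + 2*19)) = 24*(-1 + (4 + 38)) = 24*(-1 + 42) = 24*41 = 984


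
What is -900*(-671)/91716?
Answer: 50325/7643 ≈ 6.5845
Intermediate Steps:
-900*(-671)/91716 = 603900*(1/91716) = 50325/7643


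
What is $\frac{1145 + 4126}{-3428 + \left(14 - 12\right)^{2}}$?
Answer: $- \frac{5271}{3424} \approx -1.5394$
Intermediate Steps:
$\frac{1145 + 4126}{-3428 + \left(14 - 12\right)^{2}} = \frac{5271}{-3428 + 2^{2}} = \frac{5271}{-3428 + 4} = \frac{5271}{-3424} = 5271 \left(- \frac{1}{3424}\right) = - \frac{5271}{3424}$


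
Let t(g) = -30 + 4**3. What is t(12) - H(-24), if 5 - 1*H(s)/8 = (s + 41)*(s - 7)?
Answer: -4222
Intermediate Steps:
t(g) = 34 (t(g) = -30 + 64 = 34)
H(s) = 40 - 8*(-7 + s)*(41 + s) (H(s) = 40 - 8*(s + 41)*(s - 7) = 40 - 8*(41 + s)*(-7 + s) = 40 - 8*(-7 + s)*(41 + s))
t(12) - H(-24) = 34 - (2336 - 272*(-24) - 8*(-24)**2) = 34 - (2336 + 6528 - 8*576) = 34 - (2336 + 6528 - 4608) = 34 - 1*4256 = 34 - 4256 = -4222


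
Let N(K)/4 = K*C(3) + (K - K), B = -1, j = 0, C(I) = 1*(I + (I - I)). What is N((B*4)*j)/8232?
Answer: 0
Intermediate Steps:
C(I) = I (C(I) = 1*(I + 0) = 1*I = I)
N(K) = 12*K (N(K) = 4*(K*3 + (K - K)) = 4*(3*K + 0) = 4*(3*K) = 12*K)
N((B*4)*j)/8232 = (12*(-1*4*0))/8232 = (12*(-4*0))*(1/8232) = (12*0)*(1/8232) = 0*(1/8232) = 0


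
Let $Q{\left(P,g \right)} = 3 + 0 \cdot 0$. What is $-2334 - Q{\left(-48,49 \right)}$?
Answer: $-2337$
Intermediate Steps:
$Q{\left(P,g \right)} = 3$ ($Q{\left(P,g \right)} = 3 + 0 = 3$)
$-2334 - Q{\left(-48,49 \right)} = -2334 - 3 = -2337$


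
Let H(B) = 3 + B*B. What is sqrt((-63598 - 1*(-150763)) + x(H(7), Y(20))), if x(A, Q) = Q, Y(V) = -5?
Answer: 2*sqrt(21790) ≈ 295.23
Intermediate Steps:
H(B) = 3 + B**2
sqrt((-63598 - 1*(-150763)) + x(H(7), Y(20))) = sqrt((-63598 - 1*(-150763)) - 5) = sqrt((-63598 + 150763) - 5) = sqrt(87165 - 5) = sqrt(87160) = 2*sqrt(21790)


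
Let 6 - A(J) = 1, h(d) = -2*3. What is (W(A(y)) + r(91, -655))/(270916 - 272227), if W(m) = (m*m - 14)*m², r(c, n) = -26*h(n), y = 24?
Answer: -431/1311 ≈ -0.32876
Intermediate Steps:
h(d) = -6
A(J) = 5 (A(J) = 6 - 1*1 = 6 - 1 = 5)
r(c, n) = 156 (r(c, n) = -26*(-6) = 156)
W(m) = m²*(-14 + m²) (W(m) = (m² - 14)*m² = (-14 + m²)*m² = m²*(-14 + m²))
(W(A(y)) + r(91, -655))/(270916 - 272227) = (5²*(-14 + 5²) + 156)/(270916 - 272227) = (25*(-14 + 25) + 156)/(-1311) = (25*11 + 156)*(-1/1311) = (275 + 156)*(-1/1311) = 431*(-1/1311) = -431/1311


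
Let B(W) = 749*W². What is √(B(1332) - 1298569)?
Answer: √1327595207 ≈ 36436.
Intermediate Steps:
√(B(1332) - 1298569) = √(749*1332² - 1298569) = √(749*1774224 - 1298569) = √(1328893776 - 1298569) = √1327595207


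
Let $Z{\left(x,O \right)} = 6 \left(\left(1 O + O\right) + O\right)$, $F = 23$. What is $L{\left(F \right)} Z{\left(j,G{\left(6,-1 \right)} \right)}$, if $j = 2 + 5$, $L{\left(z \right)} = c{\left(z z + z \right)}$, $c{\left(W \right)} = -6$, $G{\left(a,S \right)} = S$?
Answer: $108$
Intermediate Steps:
$L{\left(z \right)} = -6$
$j = 7$
$Z{\left(x,O \right)} = 18 O$ ($Z{\left(x,O \right)} = 6 \left(\left(O + O\right) + O\right) = 6 \left(2 O + O\right) = 6 \cdot 3 O = 18 O$)
$L{\left(F \right)} Z{\left(j,G{\left(6,-1 \right)} \right)} = - 6 \cdot 18 \left(-1\right) = \left(-6\right) \left(-18\right) = 108$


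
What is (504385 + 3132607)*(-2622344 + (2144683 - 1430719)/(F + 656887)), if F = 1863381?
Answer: -6009228173613900544/630067 ≈ -9.5374e+12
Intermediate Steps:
(504385 + 3132607)*(-2622344 + (2144683 - 1430719)/(F + 656887)) = (504385 + 3132607)*(-2622344 + (2144683 - 1430719)/(1863381 + 656887)) = 3636992*(-2622344 + 713964/2520268) = 3636992*(-2622344 + 713964*(1/2520268)) = 3636992*(-2622344 + 178491/630067) = 3636992*(-1652252238557/630067) = -6009228173613900544/630067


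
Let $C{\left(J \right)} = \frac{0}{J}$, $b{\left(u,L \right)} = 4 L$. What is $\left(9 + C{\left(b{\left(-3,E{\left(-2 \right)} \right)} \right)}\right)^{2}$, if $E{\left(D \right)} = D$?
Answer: $81$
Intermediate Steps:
$C{\left(J \right)} = 0$
$\left(9 + C{\left(b{\left(-3,E{\left(-2 \right)} \right)} \right)}\right)^{2} = \left(9 + 0\right)^{2} = 9^{2} = 81$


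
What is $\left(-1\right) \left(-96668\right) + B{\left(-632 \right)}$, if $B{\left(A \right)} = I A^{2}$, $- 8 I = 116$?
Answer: $-5694980$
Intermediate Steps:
$I = - \frac{29}{2}$ ($I = \left(- \frac{1}{8}\right) 116 = - \frac{29}{2} \approx -14.5$)
$B{\left(A \right)} = - \frac{29 A^{2}}{2}$
$\left(-1\right) \left(-96668\right) + B{\left(-632 \right)} = \left(-1\right) \left(-96668\right) - \frac{29 \left(-632\right)^{2}}{2} = 96668 - 5791648 = -5694980$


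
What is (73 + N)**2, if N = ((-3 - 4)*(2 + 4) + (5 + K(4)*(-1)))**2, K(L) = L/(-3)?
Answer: 146555236/81 ≈ 1.8093e+6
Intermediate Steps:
K(L) = -L/3 (K(L) = L*(-1/3) = -L/3)
N = 11449/9 (N = ((-3 - 4)*(2 + 4) + (5 - 1/3*4*(-1)))**2 = (-7*6 + (5 - 4/3*(-1)))**2 = (-42 + (5 + 4/3))**2 = (-42 + 19/3)**2 = (-107/3)**2 = 11449/9 ≈ 1272.1)
(73 + N)**2 = (73 + 11449/9)**2 = (12106/9)**2 = 146555236/81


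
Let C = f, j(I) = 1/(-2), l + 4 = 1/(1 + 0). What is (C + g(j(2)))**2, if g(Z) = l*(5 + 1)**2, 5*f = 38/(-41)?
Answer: 491863684/42025 ≈ 11704.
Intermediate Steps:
l = -3 (l = -4 + 1/(1 + 0) = -4 + 1/1 = -4 + 1 = -3)
j(I) = -1/2
f = -38/205 (f = (38/(-41))/5 = (38*(-1/41))/5 = (1/5)*(-38/41) = -38/205 ≈ -0.18537)
C = -38/205 ≈ -0.18537
g(Z) = -108 (g(Z) = -3*(5 + 1)**2 = -3*6**2 = -3*36 = -108)
(C + g(j(2)))**2 = (-38/205 - 108)**2 = (-22178/205)**2 = 491863684/42025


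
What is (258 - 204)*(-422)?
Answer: -22788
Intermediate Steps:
(258 - 204)*(-422) = 54*(-422) = -22788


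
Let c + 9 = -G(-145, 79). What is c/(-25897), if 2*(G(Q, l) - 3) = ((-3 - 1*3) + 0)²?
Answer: 30/25897 ≈ 0.0011584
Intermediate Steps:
G(Q, l) = 21 (G(Q, l) = 3 + ((-3 - 1*3) + 0)²/2 = 3 + ((-3 - 3) + 0)²/2 = 3 + (-6 + 0)²/2 = 3 + (½)*(-6)² = 3 + (½)*36 = 3 + 18 = 21)
c = -30 (c = -9 - 1*21 = -9 - 21 = -30)
c/(-25897) = -30/(-25897) = -30*(-1/25897) = 30/25897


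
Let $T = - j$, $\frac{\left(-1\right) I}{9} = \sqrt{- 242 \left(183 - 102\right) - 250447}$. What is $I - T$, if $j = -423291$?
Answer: $-423291 - 9 i \sqrt{270049} \approx -4.2329 \cdot 10^{5} - 4677.0 i$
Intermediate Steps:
$I = - 9 i \sqrt{270049}$ ($I = - 9 \sqrt{- 242 \left(183 - 102\right) - 250447} = - 9 \sqrt{\left(-242\right) 81 - 250447} = - 9 \sqrt{-19602 - 250447} = - 9 \sqrt{-270049} = - 9 i \sqrt{270049} \approx - 4677.0 i$)
$T = 423291$ ($T = \left(-1\right) \left(-423291\right) = 423291$)
$I - T = - 9 i \sqrt{270049} - 423291 = -423291 - 9 i \sqrt{270049}$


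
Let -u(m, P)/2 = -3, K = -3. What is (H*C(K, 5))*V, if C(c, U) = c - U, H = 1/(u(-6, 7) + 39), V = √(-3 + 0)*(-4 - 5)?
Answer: 8*I*√3/5 ≈ 2.7713*I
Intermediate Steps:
u(m, P) = 6 (u(m, P) = -2*(-3) = 6)
V = -9*I*√3 (V = √(-3)*(-9) = (I*√3)*(-9) = -9*I*√3 ≈ -15.588*I)
H = 1/45 (H = 1/(6 + 39) = 1/45 ≈ 0.022222)
(H*C(K, 5))*V = ((-3 - 1*5)/45)*(-9*I*√3) = ((-3 - 5)/45)*(-9*I*√3) = ((1/45)*(-8))*(-9*I*√3) = -(-8)*I*√3/5 = 8*I*√3/5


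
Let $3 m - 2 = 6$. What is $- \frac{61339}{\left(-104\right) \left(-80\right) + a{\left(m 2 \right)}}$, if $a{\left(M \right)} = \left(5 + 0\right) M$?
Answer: $- \frac{184017}{25040} \approx -7.3489$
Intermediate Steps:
$m = \frac{8}{3}$ ($m = \frac{2}{3} + \frac{1}{3} \cdot 6 = \frac{2}{3} + 2 = \frac{8}{3} \approx 2.6667$)
$a{\left(M \right)} = 5 M$
$- \frac{61339}{\left(-104\right) \left(-80\right) + a{\left(m 2 \right)}} = - \frac{61339}{\left(-104\right) \left(-80\right) + 5 \cdot \frac{8}{3} \cdot 2} = - \frac{61339}{8320 + 5 \cdot \frac{16}{3}} = - \frac{61339}{8320 + \frac{80}{3}} = - \frac{61339}{\frac{25040}{3}} = \left(-61339\right) \frac{3}{25040} = - \frac{184017}{25040}$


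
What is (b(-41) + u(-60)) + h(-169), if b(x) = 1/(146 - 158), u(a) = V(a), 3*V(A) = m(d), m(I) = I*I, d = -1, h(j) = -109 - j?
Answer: 241/4 ≈ 60.250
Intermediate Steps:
m(I) = I²
V(A) = ⅓ (V(A) = (⅓)*(-1)² = (⅓)*1 = ⅓)
u(a) = ⅓
b(x) = -1/12 (b(x) = 1/(-12) = -1/12)
(b(-41) + u(-60)) + h(-169) = (-1/12 + ⅓) + (-109 - 1*(-169)) = ¼ + (-109 + 169) = ¼ + 60 = 241/4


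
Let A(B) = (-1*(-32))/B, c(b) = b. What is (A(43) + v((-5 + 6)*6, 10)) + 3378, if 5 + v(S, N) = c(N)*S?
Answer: 147651/43 ≈ 3433.7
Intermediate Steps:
v(S, N) = -5 + N*S
A(B) = 32/B
(A(43) + v((-5 + 6)*6, 10)) + 3378 = (32/43 + (-5 + 10*((-5 + 6)*6))) + 3378 = (32*(1/43) + (-5 + 10*(1*6))) + 3378 = (32/43 + (-5 + 10*6)) + 3378 = (32/43 + (-5 + 60)) + 3378 = (32/43 + 55) + 3378 = 2397/43 + 3378 = 147651/43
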